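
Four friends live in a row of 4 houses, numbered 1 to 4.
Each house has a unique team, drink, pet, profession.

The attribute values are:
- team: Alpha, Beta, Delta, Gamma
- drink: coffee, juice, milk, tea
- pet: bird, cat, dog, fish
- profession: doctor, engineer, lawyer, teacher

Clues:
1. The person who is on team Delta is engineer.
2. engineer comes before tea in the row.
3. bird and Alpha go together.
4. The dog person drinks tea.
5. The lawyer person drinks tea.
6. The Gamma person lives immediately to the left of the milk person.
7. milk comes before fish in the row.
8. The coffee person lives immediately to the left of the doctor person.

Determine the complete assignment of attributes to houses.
Solution:

House | Team | Drink | Pet | Profession
---------------------------------------
  1   | Gamma | coffee | cat | teacher
  2   | Alpha | milk | bird | doctor
  3   | Delta | juice | fish | engineer
  4   | Beta | tea | dog | lawyer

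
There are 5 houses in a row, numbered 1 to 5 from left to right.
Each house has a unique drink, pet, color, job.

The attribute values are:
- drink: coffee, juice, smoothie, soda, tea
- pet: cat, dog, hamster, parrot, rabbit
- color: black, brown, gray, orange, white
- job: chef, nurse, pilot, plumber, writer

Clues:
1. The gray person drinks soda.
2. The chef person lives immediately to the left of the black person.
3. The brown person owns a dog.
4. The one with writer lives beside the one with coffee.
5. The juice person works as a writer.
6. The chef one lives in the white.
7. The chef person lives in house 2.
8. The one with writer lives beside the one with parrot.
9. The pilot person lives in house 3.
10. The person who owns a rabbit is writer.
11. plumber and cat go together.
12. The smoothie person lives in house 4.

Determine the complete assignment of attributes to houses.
Solution:

House | Drink | Pet | Color | Job
---------------------------------
  1   | juice | rabbit | orange | writer
  2   | coffee | parrot | white | chef
  3   | tea | hamster | black | pilot
  4   | smoothie | dog | brown | nurse
  5   | soda | cat | gray | plumber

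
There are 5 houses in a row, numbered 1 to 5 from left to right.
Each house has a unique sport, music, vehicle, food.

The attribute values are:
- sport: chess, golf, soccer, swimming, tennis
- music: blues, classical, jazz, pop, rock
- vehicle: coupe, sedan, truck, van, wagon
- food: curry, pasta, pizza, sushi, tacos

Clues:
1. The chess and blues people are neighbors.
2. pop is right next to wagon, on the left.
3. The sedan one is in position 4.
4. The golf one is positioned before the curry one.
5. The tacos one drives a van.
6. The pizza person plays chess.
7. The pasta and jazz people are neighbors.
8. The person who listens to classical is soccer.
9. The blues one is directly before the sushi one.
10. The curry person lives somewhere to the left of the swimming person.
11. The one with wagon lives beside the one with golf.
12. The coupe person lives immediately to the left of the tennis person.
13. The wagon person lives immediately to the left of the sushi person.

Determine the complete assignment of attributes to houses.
Solution:

House | Sport | Music | Vehicle | Food
--------------------------------------
  1   | chess | pop | coupe | pizza
  2   | tennis | blues | wagon | pasta
  3   | golf | jazz | truck | sushi
  4   | soccer | classical | sedan | curry
  5   | swimming | rock | van | tacos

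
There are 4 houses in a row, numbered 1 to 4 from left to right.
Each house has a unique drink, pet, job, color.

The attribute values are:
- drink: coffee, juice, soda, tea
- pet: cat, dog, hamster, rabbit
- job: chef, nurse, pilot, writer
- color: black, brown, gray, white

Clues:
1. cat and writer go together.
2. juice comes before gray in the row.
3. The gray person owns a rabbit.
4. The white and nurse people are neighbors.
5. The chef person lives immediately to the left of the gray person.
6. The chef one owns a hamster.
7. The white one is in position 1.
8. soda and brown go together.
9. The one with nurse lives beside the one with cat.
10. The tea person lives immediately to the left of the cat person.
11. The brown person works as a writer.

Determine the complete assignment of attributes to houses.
Solution:

House | Drink | Pet | Job | Color
---------------------------------
  1   | juice | hamster | chef | white
  2   | tea | rabbit | nurse | gray
  3   | soda | cat | writer | brown
  4   | coffee | dog | pilot | black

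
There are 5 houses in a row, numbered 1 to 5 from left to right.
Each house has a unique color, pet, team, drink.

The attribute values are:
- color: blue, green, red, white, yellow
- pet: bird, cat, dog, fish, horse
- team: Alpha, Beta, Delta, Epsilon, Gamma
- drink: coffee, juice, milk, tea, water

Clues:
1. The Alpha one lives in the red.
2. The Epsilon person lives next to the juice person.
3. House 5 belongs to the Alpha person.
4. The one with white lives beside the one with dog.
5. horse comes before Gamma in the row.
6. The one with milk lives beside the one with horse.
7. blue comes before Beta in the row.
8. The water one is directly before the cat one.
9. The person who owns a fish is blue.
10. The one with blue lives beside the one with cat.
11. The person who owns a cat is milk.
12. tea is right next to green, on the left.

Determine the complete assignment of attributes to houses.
Solution:

House | Color | Pet | Team | Drink
----------------------------------
  1   | blue | fish | Delta | water
  2   | yellow | cat | Beta | milk
  3   | white | horse | Epsilon | tea
  4   | green | dog | Gamma | juice
  5   | red | bird | Alpha | coffee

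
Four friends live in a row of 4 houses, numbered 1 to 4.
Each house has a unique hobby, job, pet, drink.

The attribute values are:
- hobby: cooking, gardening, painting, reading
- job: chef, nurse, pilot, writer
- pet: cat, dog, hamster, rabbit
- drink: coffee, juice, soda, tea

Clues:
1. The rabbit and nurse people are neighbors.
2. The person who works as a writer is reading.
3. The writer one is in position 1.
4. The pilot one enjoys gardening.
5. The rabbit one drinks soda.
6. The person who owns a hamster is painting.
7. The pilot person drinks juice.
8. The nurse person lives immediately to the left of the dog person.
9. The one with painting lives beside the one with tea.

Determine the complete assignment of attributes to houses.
Solution:

House | Hobby | Job | Pet | Drink
---------------------------------
  1   | reading | writer | rabbit | soda
  2   | painting | nurse | hamster | coffee
  3   | cooking | chef | dog | tea
  4   | gardening | pilot | cat | juice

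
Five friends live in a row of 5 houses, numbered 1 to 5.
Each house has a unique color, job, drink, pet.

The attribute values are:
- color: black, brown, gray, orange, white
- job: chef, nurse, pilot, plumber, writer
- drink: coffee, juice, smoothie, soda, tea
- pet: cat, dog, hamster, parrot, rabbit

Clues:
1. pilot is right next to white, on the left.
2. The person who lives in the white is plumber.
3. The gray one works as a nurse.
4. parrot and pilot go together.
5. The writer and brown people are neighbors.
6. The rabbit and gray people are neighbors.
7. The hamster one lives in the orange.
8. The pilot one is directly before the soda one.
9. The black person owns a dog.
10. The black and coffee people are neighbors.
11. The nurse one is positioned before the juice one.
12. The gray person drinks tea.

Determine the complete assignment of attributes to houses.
Solution:

House | Color | Job | Drink | Pet
---------------------------------
  1   | black | writer | smoothie | dog
  2   | brown | pilot | coffee | parrot
  3   | white | plumber | soda | rabbit
  4   | gray | nurse | tea | cat
  5   | orange | chef | juice | hamster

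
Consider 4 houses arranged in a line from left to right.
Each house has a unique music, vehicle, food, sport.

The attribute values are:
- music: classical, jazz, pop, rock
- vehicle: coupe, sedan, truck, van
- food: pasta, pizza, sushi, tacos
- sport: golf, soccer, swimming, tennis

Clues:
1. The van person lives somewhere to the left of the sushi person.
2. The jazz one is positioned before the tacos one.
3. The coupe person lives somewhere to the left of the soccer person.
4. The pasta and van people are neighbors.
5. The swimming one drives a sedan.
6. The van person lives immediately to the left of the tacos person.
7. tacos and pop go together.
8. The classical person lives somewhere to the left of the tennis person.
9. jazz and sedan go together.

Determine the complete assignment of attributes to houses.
Solution:

House | Music | Vehicle | Food | Sport
--------------------------------------
  1   | jazz | sedan | pasta | swimming
  2   | classical | van | pizza | golf
  3   | pop | coupe | tacos | tennis
  4   | rock | truck | sushi | soccer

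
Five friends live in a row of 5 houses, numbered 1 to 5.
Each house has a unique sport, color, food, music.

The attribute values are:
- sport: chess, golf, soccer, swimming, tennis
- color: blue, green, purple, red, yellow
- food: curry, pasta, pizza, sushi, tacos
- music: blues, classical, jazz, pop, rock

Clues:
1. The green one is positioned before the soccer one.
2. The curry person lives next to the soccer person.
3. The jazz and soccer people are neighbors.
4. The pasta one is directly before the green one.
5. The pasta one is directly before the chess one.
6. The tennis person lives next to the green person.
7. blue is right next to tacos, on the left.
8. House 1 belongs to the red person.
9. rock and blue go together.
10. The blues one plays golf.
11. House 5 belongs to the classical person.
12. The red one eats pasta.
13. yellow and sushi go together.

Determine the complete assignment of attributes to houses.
Solution:

House | Sport | Color | Food | Music
------------------------------------
  1   | tennis | red | pasta | pop
  2   | chess | green | curry | jazz
  3   | soccer | blue | pizza | rock
  4   | golf | purple | tacos | blues
  5   | swimming | yellow | sushi | classical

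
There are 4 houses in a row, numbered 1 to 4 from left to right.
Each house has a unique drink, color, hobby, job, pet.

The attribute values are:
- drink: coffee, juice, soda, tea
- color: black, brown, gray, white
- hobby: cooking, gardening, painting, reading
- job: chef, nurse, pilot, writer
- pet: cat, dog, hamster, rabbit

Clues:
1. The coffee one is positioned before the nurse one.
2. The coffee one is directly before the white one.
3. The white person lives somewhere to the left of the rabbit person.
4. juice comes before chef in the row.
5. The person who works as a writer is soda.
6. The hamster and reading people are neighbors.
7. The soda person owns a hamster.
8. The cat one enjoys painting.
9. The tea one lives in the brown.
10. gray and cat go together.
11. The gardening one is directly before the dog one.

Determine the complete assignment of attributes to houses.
Solution:

House | Drink | Color | Hobby | Job | Pet
-----------------------------------------
  1   | coffee | gray | painting | pilot | cat
  2   | soda | white | gardening | writer | hamster
  3   | juice | black | reading | nurse | dog
  4   | tea | brown | cooking | chef | rabbit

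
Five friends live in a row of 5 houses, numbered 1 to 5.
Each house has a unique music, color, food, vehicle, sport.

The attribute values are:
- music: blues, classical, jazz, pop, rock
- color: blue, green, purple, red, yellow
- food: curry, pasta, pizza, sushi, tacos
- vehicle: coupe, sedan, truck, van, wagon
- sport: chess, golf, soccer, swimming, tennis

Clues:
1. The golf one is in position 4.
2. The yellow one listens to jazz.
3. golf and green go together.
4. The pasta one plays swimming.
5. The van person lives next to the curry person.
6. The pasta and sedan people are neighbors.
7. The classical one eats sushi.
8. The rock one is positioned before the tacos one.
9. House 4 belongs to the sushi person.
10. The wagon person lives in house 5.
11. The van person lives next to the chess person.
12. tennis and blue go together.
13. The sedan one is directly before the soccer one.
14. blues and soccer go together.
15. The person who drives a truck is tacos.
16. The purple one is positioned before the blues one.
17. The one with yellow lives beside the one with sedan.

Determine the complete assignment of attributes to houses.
Solution:

House | Music | Color | Food | Vehicle | Sport
----------------------------------------------
  1   | jazz | yellow | pasta | van | swimming
  2   | rock | purple | curry | sedan | chess
  3   | blues | red | tacos | truck | soccer
  4   | classical | green | sushi | coupe | golf
  5   | pop | blue | pizza | wagon | tennis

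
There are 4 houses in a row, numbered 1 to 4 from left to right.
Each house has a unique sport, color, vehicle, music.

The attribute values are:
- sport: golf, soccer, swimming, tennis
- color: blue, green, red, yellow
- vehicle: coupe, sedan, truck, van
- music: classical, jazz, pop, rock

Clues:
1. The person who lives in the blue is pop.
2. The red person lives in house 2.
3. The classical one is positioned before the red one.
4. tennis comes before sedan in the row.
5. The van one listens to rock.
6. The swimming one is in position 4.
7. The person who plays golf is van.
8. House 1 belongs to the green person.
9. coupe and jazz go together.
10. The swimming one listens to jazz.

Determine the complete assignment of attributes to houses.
Solution:

House | Sport | Color | Vehicle | Music
---------------------------------------
  1   | tennis | green | truck | classical
  2   | golf | red | van | rock
  3   | soccer | blue | sedan | pop
  4   | swimming | yellow | coupe | jazz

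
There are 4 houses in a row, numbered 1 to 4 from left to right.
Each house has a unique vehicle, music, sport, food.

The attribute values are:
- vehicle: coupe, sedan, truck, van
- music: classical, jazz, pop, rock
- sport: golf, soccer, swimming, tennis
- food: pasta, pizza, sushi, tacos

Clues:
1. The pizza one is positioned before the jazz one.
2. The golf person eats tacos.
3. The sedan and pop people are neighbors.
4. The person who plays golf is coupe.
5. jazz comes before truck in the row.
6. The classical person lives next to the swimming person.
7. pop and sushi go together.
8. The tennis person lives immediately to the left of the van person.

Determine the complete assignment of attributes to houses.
Solution:

House | Vehicle | Music | Sport | Food
--------------------------------------
  1   | sedan | classical | tennis | pizza
  2   | van | pop | swimming | sushi
  3   | coupe | jazz | golf | tacos
  4   | truck | rock | soccer | pasta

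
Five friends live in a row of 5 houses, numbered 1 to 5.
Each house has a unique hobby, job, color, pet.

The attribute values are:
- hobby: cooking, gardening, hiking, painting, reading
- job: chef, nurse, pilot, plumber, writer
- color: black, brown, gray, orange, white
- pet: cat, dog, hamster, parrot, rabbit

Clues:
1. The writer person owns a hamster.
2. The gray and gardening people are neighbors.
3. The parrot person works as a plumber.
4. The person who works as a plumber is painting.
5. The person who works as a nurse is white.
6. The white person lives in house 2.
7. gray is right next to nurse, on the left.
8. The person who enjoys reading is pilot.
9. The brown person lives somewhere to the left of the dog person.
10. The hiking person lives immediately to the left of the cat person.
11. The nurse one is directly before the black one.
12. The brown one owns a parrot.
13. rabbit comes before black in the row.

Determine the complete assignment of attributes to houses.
Solution:

House | Hobby | Job | Color | Pet
---------------------------------
  1   | hiking | chef | gray | rabbit
  2   | gardening | nurse | white | cat
  3   | cooking | writer | black | hamster
  4   | painting | plumber | brown | parrot
  5   | reading | pilot | orange | dog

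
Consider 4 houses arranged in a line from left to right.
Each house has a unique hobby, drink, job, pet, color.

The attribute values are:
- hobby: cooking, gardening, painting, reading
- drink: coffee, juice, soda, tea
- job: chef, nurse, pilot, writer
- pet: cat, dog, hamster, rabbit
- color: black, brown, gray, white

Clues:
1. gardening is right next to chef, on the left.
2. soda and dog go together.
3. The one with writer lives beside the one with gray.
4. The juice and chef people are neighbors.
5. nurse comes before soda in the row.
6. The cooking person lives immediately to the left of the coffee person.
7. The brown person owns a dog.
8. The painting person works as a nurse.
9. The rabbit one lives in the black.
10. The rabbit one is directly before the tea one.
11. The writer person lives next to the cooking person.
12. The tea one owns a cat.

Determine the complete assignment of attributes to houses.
Solution:

House | Hobby | Drink | Job | Pet | Color
-----------------------------------------
  1   | gardening | juice | writer | rabbit | black
  2   | cooking | tea | chef | cat | gray
  3   | painting | coffee | nurse | hamster | white
  4   | reading | soda | pilot | dog | brown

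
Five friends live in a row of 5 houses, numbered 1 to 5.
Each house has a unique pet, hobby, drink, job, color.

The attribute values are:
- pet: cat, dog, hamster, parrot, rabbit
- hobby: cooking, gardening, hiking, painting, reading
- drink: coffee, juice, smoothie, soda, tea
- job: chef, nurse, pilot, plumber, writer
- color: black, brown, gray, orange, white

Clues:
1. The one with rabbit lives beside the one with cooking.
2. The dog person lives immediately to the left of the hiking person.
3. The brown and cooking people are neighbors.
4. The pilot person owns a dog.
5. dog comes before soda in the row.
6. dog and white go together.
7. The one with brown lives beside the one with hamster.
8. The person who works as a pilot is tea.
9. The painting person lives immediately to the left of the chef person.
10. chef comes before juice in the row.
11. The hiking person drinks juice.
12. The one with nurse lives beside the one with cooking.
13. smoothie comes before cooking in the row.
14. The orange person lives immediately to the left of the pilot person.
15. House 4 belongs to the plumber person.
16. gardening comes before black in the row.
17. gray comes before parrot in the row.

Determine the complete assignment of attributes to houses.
Solution:

House | Pet | Hobby | Drink | Job | Color
-----------------------------------------
  1   | rabbit | painting | smoothie | nurse | brown
  2   | hamster | cooking | coffee | chef | orange
  3   | dog | gardening | tea | pilot | white
  4   | cat | hiking | juice | plumber | gray
  5   | parrot | reading | soda | writer | black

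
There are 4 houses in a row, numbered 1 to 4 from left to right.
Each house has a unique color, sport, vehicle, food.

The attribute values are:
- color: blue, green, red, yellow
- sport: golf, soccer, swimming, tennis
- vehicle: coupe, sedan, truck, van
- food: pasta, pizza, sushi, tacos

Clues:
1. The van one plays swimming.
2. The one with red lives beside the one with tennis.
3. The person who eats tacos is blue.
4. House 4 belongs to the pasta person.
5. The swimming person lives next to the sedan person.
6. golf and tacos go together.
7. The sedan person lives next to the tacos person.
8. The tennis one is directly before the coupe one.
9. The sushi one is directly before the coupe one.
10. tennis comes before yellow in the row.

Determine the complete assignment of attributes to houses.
Solution:

House | Color | Sport | Vehicle | Food
--------------------------------------
  1   | red | swimming | van | pizza
  2   | green | tennis | sedan | sushi
  3   | blue | golf | coupe | tacos
  4   | yellow | soccer | truck | pasta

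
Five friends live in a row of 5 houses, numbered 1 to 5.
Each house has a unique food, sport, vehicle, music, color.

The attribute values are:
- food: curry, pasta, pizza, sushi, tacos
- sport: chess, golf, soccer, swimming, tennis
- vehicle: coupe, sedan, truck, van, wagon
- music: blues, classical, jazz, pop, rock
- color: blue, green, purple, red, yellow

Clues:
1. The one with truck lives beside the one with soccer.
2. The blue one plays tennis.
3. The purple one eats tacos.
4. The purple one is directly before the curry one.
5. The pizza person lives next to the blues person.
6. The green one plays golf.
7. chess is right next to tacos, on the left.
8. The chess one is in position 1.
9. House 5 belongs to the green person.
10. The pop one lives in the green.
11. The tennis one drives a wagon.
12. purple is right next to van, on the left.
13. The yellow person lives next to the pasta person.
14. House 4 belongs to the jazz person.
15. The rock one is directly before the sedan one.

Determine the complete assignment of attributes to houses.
Solution:

House | Food | Sport | Vehicle | Music | Color
----------------------------------------------
  1   | pizza | chess | truck | rock | red
  2   | tacos | soccer | sedan | blues | purple
  3   | curry | swimming | van | classical | yellow
  4   | pasta | tennis | wagon | jazz | blue
  5   | sushi | golf | coupe | pop | green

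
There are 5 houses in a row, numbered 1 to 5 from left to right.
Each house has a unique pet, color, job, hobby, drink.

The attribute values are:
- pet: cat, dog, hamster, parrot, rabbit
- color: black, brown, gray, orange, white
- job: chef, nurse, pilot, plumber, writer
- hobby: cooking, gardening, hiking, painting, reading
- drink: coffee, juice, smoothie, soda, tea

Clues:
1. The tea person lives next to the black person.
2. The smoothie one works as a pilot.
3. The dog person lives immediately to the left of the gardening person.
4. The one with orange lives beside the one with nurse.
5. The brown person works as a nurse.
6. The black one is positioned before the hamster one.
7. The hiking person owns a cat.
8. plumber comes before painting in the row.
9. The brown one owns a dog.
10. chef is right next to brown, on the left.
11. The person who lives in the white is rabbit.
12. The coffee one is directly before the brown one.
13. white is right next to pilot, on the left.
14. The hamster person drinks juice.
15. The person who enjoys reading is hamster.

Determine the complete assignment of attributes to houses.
Solution:

House | Pet | Color | Job | Hobby | Drink
-----------------------------------------
  1   | cat | orange | chef | hiking | coffee
  2   | dog | brown | nurse | cooking | soda
  3   | rabbit | white | plumber | gardening | tea
  4   | parrot | black | pilot | painting | smoothie
  5   | hamster | gray | writer | reading | juice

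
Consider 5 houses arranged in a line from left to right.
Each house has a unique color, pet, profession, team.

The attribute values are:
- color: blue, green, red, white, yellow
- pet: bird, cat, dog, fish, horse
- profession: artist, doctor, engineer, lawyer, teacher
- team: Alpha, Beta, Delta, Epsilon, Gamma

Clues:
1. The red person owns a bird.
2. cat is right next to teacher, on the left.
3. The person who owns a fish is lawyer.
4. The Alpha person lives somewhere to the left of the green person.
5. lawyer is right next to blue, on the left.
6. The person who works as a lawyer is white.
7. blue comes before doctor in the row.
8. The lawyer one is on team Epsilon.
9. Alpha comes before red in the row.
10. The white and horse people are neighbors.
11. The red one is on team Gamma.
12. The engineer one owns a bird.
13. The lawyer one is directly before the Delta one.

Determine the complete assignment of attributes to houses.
Solution:

House | Color | Pet | Profession | Team
---------------------------------------
  1   | white | fish | lawyer | Epsilon
  2   | blue | horse | artist | Delta
  3   | yellow | cat | doctor | Alpha
  4   | green | dog | teacher | Beta
  5   | red | bird | engineer | Gamma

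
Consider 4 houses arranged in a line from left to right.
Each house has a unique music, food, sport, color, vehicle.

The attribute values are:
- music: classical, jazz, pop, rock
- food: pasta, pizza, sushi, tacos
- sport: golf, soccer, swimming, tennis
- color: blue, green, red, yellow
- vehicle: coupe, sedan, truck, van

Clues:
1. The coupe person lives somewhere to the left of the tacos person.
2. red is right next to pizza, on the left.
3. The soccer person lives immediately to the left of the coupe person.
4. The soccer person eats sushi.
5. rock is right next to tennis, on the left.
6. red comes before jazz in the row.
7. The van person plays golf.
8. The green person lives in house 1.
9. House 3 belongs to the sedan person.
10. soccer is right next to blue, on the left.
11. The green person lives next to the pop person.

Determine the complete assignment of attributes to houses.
Solution:

House | Music | Food | Sport | Color | Vehicle
----------------------------------------------
  1   | rock | sushi | soccer | green | truck
  2   | pop | pasta | tennis | blue | coupe
  3   | classical | tacos | swimming | red | sedan
  4   | jazz | pizza | golf | yellow | van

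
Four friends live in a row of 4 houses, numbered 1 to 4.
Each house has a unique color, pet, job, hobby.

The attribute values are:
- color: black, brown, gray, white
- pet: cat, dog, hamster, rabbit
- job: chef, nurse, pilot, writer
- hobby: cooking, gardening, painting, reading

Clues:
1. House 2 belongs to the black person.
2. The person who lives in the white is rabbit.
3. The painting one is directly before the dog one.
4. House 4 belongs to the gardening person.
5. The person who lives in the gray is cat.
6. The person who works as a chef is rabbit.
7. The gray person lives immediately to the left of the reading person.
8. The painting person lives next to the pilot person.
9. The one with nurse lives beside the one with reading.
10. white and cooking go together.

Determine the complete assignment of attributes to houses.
Solution:

House | Color | Pet | Job | Hobby
---------------------------------
  1   | gray | cat | nurse | painting
  2   | black | dog | pilot | reading
  3   | white | rabbit | chef | cooking
  4   | brown | hamster | writer | gardening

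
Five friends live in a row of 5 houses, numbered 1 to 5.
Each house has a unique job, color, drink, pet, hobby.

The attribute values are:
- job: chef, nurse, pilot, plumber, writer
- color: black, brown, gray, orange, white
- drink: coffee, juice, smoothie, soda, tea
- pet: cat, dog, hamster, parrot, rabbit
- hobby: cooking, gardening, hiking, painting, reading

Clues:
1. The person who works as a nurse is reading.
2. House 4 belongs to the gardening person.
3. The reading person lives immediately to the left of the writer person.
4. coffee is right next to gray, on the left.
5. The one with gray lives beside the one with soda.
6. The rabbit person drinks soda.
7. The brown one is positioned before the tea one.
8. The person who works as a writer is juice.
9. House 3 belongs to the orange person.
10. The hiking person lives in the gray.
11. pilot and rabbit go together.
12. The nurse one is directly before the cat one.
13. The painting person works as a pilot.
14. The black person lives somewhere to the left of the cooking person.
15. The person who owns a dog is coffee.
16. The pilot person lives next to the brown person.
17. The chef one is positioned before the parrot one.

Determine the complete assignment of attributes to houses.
Solution:

House | Job | Color | Drink | Pet | Hobby
-----------------------------------------
  1   | nurse | black | coffee | dog | reading
  2   | writer | gray | juice | cat | hiking
  3   | pilot | orange | soda | rabbit | painting
  4   | chef | brown | smoothie | hamster | gardening
  5   | plumber | white | tea | parrot | cooking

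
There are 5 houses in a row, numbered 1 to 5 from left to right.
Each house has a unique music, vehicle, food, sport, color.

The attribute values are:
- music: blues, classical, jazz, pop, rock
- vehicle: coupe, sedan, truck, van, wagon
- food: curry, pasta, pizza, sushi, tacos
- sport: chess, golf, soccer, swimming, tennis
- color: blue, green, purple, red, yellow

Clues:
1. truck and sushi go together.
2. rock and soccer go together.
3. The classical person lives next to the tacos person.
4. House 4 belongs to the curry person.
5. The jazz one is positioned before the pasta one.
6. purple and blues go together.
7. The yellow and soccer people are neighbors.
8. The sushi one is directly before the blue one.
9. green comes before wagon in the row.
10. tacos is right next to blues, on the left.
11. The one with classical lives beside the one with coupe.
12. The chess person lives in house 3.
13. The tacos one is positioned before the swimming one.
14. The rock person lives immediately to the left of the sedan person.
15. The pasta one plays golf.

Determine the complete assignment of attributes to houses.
Solution:

House | Music | Vehicle | Food | Sport | Color
----------------------------------------------
  1   | classical | truck | sushi | tennis | yellow
  2   | rock | coupe | tacos | soccer | blue
  3   | blues | sedan | pizza | chess | purple
  4   | jazz | van | curry | swimming | green
  5   | pop | wagon | pasta | golf | red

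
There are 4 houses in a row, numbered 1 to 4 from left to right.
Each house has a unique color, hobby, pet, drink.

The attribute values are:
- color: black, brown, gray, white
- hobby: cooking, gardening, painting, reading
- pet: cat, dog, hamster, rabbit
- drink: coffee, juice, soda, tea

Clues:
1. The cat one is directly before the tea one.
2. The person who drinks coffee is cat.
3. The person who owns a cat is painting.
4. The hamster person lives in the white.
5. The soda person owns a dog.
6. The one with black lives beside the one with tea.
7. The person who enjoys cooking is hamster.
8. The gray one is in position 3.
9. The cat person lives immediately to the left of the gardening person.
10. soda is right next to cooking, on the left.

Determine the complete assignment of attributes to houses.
Solution:

House | Color | Hobby | Pet | Drink
-----------------------------------
  1   | black | painting | cat | coffee
  2   | brown | gardening | rabbit | tea
  3   | gray | reading | dog | soda
  4   | white | cooking | hamster | juice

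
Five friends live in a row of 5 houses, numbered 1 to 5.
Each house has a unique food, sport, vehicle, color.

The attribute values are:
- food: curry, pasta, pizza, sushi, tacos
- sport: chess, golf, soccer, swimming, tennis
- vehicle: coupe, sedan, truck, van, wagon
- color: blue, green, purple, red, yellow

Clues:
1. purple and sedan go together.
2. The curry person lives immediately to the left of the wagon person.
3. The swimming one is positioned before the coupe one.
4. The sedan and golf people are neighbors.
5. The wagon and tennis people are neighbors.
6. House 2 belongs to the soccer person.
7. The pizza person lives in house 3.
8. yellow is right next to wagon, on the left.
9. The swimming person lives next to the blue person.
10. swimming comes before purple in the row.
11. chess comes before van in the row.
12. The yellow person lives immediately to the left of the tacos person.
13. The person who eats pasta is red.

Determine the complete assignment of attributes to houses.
Solution:

House | Food | Sport | Vehicle | Color
--------------------------------------
  1   | curry | swimming | truck | yellow
  2   | tacos | soccer | wagon | blue
  3   | pizza | tennis | coupe | green
  4   | sushi | chess | sedan | purple
  5   | pasta | golf | van | red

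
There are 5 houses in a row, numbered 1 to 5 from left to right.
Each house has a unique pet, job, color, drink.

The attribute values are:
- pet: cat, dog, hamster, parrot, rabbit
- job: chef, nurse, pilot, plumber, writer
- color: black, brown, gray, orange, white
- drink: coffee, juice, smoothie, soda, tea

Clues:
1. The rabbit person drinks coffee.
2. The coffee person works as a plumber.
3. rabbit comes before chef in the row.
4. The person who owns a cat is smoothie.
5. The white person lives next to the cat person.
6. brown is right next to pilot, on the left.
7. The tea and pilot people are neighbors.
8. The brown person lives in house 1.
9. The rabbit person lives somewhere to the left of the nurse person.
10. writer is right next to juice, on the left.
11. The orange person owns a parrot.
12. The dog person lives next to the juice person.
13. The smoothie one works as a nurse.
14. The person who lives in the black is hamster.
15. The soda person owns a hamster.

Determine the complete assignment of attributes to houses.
Solution:

House | Pet | Job | Color | Drink
---------------------------------
  1   | dog | writer | brown | tea
  2   | parrot | pilot | orange | juice
  3   | rabbit | plumber | white | coffee
  4   | cat | nurse | gray | smoothie
  5   | hamster | chef | black | soda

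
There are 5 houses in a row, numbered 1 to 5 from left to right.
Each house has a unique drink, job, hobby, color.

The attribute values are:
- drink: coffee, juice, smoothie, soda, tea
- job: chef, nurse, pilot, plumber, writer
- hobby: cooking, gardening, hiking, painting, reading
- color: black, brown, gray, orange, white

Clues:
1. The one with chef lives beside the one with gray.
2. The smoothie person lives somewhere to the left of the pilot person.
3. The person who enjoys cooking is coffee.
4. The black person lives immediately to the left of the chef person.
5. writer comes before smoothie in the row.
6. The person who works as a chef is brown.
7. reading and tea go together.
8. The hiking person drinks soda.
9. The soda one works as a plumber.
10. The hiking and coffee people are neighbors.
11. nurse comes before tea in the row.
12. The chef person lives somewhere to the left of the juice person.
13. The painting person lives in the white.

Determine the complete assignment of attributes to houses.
Solution:

House | Drink | Job | Hobby | Color
-----------------------------------
  1   | soda | plumber | hiking | black
  2   | coffee | chef | cooking | brown
  3   | juice | writer | gardening | gray
  4   | smoothie | nurse | painting | white
  5   | tea | pilot | reading | orange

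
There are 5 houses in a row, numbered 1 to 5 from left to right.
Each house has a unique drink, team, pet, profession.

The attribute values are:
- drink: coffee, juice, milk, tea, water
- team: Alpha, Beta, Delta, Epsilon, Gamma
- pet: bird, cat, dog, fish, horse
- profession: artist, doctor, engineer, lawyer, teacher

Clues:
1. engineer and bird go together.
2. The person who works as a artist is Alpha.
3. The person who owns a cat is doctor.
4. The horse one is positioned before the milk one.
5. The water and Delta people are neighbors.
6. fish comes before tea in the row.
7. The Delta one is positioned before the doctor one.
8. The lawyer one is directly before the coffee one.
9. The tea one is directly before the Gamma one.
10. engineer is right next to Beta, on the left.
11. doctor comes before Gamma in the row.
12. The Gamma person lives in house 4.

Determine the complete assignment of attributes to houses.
Solution:

House | Drink | Team | Pet | Profession
---------------------------------------
  1   | water | Epsilon | fish | lawyer
  2   | coffee | Delta | bird | engineer
  3   | tea | Beta | cat | doctor
  4   | juice | Gamma | horse | teacher
  5   | milk | Alpha | dog | artist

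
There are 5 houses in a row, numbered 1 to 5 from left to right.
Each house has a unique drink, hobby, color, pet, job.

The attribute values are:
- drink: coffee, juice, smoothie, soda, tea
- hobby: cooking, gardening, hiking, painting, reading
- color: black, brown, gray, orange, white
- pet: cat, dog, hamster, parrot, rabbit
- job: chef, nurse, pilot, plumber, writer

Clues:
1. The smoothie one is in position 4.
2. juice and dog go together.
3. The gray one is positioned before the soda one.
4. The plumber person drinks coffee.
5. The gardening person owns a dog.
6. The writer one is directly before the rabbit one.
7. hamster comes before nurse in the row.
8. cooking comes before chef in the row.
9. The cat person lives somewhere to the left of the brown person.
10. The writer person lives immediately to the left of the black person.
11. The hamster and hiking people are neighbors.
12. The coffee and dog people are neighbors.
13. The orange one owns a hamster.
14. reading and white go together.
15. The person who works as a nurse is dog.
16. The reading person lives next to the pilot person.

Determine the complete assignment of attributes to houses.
Solution:

House | Drink | Hobby | Color | Pet | Job
-----------------------------------------
  1   | tea | cooking | orange | hamster | writer
  2   | coffee | hiking | black | rabbit | plumber
  3   | juice | gardening | gray | dog | nurse
  4   | smoothie | reading | white | cat | chef
  5   | soda | painting | brown | parrot | pilot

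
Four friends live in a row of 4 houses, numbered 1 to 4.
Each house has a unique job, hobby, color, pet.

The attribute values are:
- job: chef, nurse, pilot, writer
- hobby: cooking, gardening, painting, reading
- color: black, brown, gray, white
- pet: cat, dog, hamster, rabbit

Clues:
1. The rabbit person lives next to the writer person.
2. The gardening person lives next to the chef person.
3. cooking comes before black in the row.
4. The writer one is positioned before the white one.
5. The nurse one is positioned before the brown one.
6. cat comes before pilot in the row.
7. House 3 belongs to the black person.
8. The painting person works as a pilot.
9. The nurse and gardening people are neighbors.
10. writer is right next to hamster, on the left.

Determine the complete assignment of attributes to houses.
Solution:

House | Job | Hobby | Color | Pet
---------------------------------
  1   | nurse | cooking | gray | rabbit
  2   | writer | gardening | brown | cat
  3   | chef | reading | black | hamster
  4   | pilot | painting | white | dog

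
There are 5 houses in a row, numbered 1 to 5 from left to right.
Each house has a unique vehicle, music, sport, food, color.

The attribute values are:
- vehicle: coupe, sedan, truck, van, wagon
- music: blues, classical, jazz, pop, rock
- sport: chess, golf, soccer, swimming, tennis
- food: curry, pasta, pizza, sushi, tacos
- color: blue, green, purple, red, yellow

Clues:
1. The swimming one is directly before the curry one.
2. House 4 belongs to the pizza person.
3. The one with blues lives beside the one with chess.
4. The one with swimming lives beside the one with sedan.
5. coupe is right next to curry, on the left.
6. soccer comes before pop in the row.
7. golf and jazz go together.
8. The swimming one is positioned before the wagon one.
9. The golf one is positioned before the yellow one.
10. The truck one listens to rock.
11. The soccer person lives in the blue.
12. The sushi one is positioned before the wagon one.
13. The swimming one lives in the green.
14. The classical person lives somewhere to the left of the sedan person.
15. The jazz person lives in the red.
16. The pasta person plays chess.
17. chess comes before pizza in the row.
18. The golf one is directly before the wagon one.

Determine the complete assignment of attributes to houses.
Solution:

House | Vehicle | Music | Sport | Food | Color
----------------------------------------------
  1   | coupe | classical | swimming | sushi | green
  2   | sedan | blues | soccer | curry | blue
  3   | truck | rock | chess | pasta | purple
  4   | van | jazz | golf | pizza | red
  5   | wagon | pop | tennis | tacos | yellow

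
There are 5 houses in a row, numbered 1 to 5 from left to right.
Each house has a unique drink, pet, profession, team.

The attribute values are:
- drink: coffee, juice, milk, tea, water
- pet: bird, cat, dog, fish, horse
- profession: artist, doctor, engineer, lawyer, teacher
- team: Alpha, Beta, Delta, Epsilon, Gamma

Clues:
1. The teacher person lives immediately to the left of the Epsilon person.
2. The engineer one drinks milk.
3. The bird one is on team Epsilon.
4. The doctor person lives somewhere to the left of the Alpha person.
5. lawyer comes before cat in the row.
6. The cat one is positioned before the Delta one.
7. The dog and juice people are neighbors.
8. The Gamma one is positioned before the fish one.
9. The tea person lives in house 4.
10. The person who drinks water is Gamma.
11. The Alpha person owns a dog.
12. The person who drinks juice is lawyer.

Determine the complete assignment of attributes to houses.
Solution:

House | Drink | Pet | Profession | Team
---------------------------------------
  1   | water | horse | doctor | Gamma
  2   | coffee | dog | teacher | Alpha
  3   | juice | bird | lawyer | Epsilon
  4   | tea | cat | artist | Beta
  5   | milk | fish | engineer | Delta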